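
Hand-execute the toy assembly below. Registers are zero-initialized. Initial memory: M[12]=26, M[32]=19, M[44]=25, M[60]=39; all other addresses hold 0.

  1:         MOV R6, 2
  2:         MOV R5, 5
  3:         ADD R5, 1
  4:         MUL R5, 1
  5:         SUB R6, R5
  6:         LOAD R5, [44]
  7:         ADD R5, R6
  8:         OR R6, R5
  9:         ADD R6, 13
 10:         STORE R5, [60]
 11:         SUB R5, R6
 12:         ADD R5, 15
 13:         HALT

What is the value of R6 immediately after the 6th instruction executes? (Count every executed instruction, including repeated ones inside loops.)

after MOV R6, 2: R6=2
after MOV R5, 5: R5=5
after ADD R5, 1: R5=5+1=6
after MUL R5, 1: R5=6*1=6
after SUB R6, R5: R6=2-6=-4
after LOAD R5, [44]: R5=M[44]=25
After step 6: R6 = -4.

-4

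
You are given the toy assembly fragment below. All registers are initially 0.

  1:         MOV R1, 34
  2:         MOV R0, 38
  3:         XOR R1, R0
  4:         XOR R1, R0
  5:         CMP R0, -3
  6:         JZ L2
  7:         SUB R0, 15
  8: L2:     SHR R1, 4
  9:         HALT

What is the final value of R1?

R1=34
R0=38
R1=34^38=4
R1=4^38=34
CMP R0, -3  (cmp 38,-3)
JZ L2: not taken
R0=38-15=23
R1=34>>4=2
halt.

2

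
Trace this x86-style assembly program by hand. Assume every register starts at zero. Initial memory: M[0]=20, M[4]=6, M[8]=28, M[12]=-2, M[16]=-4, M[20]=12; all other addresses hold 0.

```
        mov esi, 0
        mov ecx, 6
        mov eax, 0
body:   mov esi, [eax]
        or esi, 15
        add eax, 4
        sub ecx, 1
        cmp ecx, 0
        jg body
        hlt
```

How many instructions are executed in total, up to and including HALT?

40

esi=0
ecx=6
eax=0
esi=M[0]=20
esi=20|15=31
eax=0+4=4
ecx=6-1=5
cmp ecx, 0  (cmp 5,0)
jg body: taken
esi=M[4]=6
esi=6|15=15
eax=4+4=8
ecx=5-1=4
cmp ecx, 0  (cmp 4,0)
jg body: taken
esi=M[8]=28
esi=28|15=31
eax=8+4=12
ecx=4-1=3
cmp ecx, 0  (cmp 3,0)
jg body: taken
esi=M[12]=-2
esi=(-2)|15=-1
eax=12+4=16
ecx=3-1=2
cmp ecx, 0  (cmp 2,0)
jg body: taken
esi=M[16]=-4
esi=(-4)|15=-1
eax=16+4=20
ecx=2-1=1
cmp ecx, 0  (cmp 1,0)
jg body: taken
esi=M[20]=12
esi=12|15=15
eax=20+4=24
ecx=1-1=0
cmp ecx, 0  (cmp 0,0)
jg body: not taken
halt.
Total executed instructions: 40.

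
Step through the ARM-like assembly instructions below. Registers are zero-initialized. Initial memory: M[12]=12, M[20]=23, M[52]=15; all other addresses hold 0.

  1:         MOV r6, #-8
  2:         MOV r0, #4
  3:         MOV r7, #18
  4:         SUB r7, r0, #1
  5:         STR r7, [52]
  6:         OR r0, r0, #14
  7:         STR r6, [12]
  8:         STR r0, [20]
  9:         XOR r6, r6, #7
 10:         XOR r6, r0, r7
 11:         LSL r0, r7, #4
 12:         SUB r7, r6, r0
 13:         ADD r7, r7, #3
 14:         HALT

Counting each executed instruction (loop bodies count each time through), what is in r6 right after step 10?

13

after MOV r6, #-8: r6=-8
after MOV r0, #4: r0=4
after MOV r7, #18: r7=18
after SUB r7, r0, #1: r7=4-1=3
STR r7, [52] → M[52]=3
after OR r0, r0, #14: r0=4|14=14
STR r6, [12] → M[12]=-8
STR r0, [20] → M[20]=14
after XOR r6, r6, #7: r6=(-8)^7=-1
after XOR r6, r0, r7: r6=14^3=13
After step 10: r6 = 13.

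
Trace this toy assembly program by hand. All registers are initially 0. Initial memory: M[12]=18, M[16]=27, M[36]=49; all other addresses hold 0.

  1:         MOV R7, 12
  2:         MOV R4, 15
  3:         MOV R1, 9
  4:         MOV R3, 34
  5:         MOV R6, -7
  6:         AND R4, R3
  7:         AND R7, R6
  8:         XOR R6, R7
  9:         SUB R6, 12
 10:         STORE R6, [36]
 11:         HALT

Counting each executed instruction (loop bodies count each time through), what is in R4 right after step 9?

R7=12
R4=15
R1=9
R3=34
R6=-7
R4=15&34=2
R7=12&(-7)=8
R6=(-7)^8=-15
R6=(-15)-12=-27
After step 9: R4 = 2.

2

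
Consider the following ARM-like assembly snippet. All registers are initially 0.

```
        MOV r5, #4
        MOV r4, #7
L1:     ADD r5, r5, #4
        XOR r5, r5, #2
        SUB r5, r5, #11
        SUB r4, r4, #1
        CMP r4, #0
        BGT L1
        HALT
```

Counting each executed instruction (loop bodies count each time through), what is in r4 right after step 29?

3

after MOV r5, #4: r5=4
after MOV r4, #7: r4=7
after ADD r5, r5, #4: r5=4+4=8
after XOR r5, r5, #2: r5=8^2=10
after SUB r5, r5, #11: r5=10-11=-1
after SUB r4, r4, #1: r4=7-1=6
CMP r4, #0  (cmp 6,0)
BGT L1: taken
after ADD r5, r5, #4: r5=(-1)+4=3
after XOR r5, r5, #2: r5=3^2=1
after SUB r5, r5, #11: r5=1-11=-10
after SUB r4, r4, #1: r4=6-1=5
CMP r4, #0  (cmp 5,0)
BGT L1: taken
after ADD r5, r5, #4: r5=(-10)+4=-6
after XOR r5, r5, #2: r5=(-6)^2=-8
after SUB r5, r5, #11: r5=(-8)-11=-19
after SUB r4, r4, #1: r4=5-1=4
CMP r4, #0  (cmp 4,0)
BGT L1: taken
after ADD r5, r5, #4: r5=(-19)+4=-15
after XOR r5, r5, #2: r5=(-15)^2=-13
after SUB r5, r5, #11: r5=(-13)-11=-24
after SUB r4, r4, #1: r4=4-1=3
CMP r4, #0  (cmp 3,0)
BGT L1: taken
after ADD r5, r5, #4: r5=(-24)+4=-20
after XOR r5, r5, #2: r5=(-20)^2=-18
after SUB r5, r5, #11: r5=(-18)-11=-29
After step 29: r4 = 3.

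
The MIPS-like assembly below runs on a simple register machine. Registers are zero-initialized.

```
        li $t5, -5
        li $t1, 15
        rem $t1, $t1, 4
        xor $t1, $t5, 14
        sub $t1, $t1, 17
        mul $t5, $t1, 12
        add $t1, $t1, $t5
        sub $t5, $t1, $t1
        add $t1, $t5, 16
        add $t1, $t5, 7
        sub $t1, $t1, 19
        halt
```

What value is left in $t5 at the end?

0

after li $t5, -5: $t5=-5
after li $t1, 15: $t1=15
after rem $t1, $t1, 4: $t1=15%4=3
after xor $t1, $t5, 14: $t1=(-5)^14=-11
after sub $t1, $t1, 17: $t1=(-11)-17=-28
after mul $t5, $t1, 12: $t5=(-28)*12=-336
after add $t1, $t1, $t5: $t1=(-28)+(-336)=-364
after sub $t5, $t1, $t1: $t5=(-364)-(-364)=0
after add $t1, $t5, 16: $t1=0+16=16
after add $t1, $t5, 7: $t1=0+7=7
after sub $t1, $t1, 19: $t1=7-19=-12
halt.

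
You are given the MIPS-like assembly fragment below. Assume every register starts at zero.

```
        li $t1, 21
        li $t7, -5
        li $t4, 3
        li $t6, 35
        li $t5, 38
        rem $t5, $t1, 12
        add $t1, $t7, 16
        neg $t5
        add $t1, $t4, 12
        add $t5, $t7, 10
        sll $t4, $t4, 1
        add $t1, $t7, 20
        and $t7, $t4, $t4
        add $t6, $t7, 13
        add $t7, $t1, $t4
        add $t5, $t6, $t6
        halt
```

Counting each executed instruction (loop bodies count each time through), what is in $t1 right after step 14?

$t1=21
$t7=-5
$t4=3
$t6=35
$t5=38
$t5=21%12=9
$t1=(-5)+16=11
$t5=-(9)=-9
$t1=3+12=15
$t5=(-5)+10=5
$t4=3<<1=6
$t1=(-5)+20=15
$t7=6&6=6
$t6=6+13=19
After step 14: $t1 = 15.

15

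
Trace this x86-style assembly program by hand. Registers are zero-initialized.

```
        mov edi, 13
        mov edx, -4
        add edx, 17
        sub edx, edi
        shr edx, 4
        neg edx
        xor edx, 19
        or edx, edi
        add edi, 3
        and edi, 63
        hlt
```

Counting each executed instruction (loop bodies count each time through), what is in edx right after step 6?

edi=13
edx=-4
edx=(-4)+17=13
edx=13-13=0
edx=0>>4=0
edx=-(0)=0
After step 6: edx = 0.

0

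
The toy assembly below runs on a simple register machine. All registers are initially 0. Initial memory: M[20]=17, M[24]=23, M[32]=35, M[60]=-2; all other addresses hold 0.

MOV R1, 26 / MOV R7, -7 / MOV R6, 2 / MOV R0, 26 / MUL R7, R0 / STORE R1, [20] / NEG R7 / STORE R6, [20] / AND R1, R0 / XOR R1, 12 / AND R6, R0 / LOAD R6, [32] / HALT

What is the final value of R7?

MOV R1, 26 → R1=26
MOV R7, -7 → R7=-7
MOV R6, 2 → R6=2
MOV R0, 26 → R0=26
MUL R7, R0 → R7=(-7)*26=-182
STORE R1, [20] → M[20]=26
NEG R7 → R7=-(-182)=182
STORE R6, [20] → M[20]=2
AND R1, R0 → R1=26&26=26
XOR R1, 12 → R1=26^12=22
AND R6, R0 → R6=2&26=2
LOAD R6, [32] → R6=M[32]=35
halt.

182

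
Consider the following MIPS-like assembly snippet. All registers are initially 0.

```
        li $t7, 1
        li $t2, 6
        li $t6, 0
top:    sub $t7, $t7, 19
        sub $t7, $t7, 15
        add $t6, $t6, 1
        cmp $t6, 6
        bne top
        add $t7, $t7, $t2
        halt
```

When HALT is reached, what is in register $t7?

-197

li $t7, 1 → $t7=1
li $t2, 6 → $t2=6
li $t6, 0 → $t6=0
sub $t7, $t7, 19 → $t7=1-19=-18
sub $t7, $t7, 15 → $t7=(-18)-15=-33
add $t6, $t6, 1 → $t6=0+1=1
cmp $t6, 6  (cmp 1,6)
bne top: taken
sub $t7, $t7, 19 → $t7=(-33)-19=-52
sub $t7, $t7, 15 → $t7=(-52)-15=-67
add $t6, $t6, 1 → $t6=1+1=2
cmp $t6, 6  (cmp 2,6)
bne top: taken
sub $t7, $t7, 19 → $t7=(-67)-19=-86
sub $t7, $t7, 15 → $t7=(-86)-15=-101
add $t6, $t6, 1 → $t6=2+1=3
cmp $t6, 6  (cmp 3,6)
bne top: taken
sub $t7, $t7, 19 → $t7=(-101)-19=-120
sub $t7, $t7, 15 → $t7=(-120)-15=-135
add $t6, $t6, 1 → $t6=3+1=4
cmp $t6, 6  (cmp 4,6)
bne top: taken
sub $t7, $t7, 19 → $t7=(-135)-19=-154
sub $t7, $t7, 15 → $t7=(-154)-15=-169
add $t6, $t6, 1 → $t6=4+1=5
cmp $t6, 6  (cmp 5,6)
bne top: taken
sub $t7, $t7, 19 → $t7=(-169)-19=-188
sub $t7, $t7, 15 → $t7=(-188)-15=-203
add $t6, $t6, 1 → $t6=5+1=6
cmp $t6, 6  (cmp 6,6)
bne top: not taken
add $t7, $t7, $t2 → $t7=(-203)+6=-197
halt.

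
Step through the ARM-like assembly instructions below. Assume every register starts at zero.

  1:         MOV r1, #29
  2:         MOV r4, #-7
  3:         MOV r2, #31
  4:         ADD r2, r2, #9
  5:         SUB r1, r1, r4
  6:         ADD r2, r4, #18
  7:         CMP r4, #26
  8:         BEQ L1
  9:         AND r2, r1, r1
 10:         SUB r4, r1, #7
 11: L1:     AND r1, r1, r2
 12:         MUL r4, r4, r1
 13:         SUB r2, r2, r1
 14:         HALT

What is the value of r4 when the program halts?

1044

after MOV r1, #29: r1=29
after MOV r4, #-7: r4=-7
after MOV r2, #31: r2=31
after ADD r2, r2, #9: r2=31+9=40
after SUB r1, r1, r4: r1=29-(-7)=36
after ADD r2, r4, #18: r2=(-7)+18=11
CMP r4, #26  (cmp -7,26)
BEQ L1: not taken
after AND r2, r1, r1: r2=36&36=36
after SUB r4, r1, #7: r4=36-7=29
after AND r1, r1, r2: r1=36&36=36
after MUL r4, r4, r1: r4=29*36=1044
after SUB r2, r2, r1: r2=36-36=0
halt.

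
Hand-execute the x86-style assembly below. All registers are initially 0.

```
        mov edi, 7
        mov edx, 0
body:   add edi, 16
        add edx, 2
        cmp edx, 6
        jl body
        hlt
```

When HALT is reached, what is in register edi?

edi=7
edx=0
edi=7+16=23
edx=0+2=2
cmp edx, 6  (cmp 2,6)
jl body: taken
edi=23+16=39
edx=2+2=4
cmp edx, 6  (cmp 4,6)
jl body: taken
edi=39+16=55
edx=4+2=6
cmp edx, 6  (cmp 6,6)
jl body: not taken
halt.

55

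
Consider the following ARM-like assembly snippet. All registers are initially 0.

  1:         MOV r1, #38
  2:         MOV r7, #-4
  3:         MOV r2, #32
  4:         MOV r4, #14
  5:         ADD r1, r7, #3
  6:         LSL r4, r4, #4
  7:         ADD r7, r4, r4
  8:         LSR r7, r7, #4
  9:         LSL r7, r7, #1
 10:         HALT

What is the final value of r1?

-1

after MOV r1, #38: r1=38
after MOV r7, #-4: r7=-4
after MOV r2, #32: r2=32
after MOV r4, #14: r4=14
after ADD r1, r7, #3: r1=(-4)+3=-1
after LSL r4, r4, #4: r4=14<<4=224
after ADD r7, r4, r4: r7=224+224=448
after LSR r7, r7, #4: r7=448>>4=28
after LSL r7, r7, #1: r7=28<<1=56
halt.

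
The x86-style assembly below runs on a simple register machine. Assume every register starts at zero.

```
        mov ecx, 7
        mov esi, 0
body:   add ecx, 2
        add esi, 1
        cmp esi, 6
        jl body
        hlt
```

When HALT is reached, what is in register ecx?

after mov ecx, 7: ecx=7
after mov esi, 0: esi=0
after add ecx, 2: ecx=7+2=9
after add esi, 1: esi=0+1=1
cmp esi, 6  (cmp 1,6)
jl body: taken
after add ecx, 2: ecx=9+2=11
after add esi, 1: esi=1+1=2
cmp esi, 6  (cmp 2,6)
jl body: taken
after add ecx, 2: ecx=11+2=13
after add esi, 1: esi=2+1=3
cmp esi, 6  (cmp 3,6)
jl body: taken
after add ecx, 2: ecx=13+2=15
after add esi, 1: esi=3+1=4
cmp esi, 6  (cmp 4,6)
jl body: taken
after add ecx, 2: ecx=15+2=17
after add esi, 1: esi=4+1=5
cmp esi, 6  (cmp 5,6)
jl body: taken
after add ecx, 2: ecx=17+2=19
after add esi, 1: esi=5+1=6
cmp esi, 6  (cmp 6,6)
jl body: not taken
halt.

19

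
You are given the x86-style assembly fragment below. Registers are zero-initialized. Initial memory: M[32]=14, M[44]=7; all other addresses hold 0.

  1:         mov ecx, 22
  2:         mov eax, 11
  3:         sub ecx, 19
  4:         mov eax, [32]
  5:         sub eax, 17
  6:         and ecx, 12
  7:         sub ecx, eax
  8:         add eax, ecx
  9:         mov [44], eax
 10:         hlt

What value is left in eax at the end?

0

mov ecx, 22 → ecx=22
mov eax, 11 → eax=11
sub ecx, 19 → ecx=22-19=3
mov eax, [32] → eax=M[32]=14
sub eax, 17 → eax=14-17=-3
and ecx, 12 → ecx=3&12=0
sub ecx, eax → ecx=0-(-3)=3
add eax, ecx → eax=(-3)+3=0
mov [44], eax → M[44]=0
halt.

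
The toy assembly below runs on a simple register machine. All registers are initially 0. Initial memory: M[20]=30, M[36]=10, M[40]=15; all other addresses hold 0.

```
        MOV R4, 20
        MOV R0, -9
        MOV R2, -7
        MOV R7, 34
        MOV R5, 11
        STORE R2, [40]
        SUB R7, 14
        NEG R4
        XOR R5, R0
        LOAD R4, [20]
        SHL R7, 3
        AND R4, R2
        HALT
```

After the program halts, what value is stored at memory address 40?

-7

MOV R4, 20 → R4=20
MOV R0, -9 → R0=-9
MOV R2, -7 → R2=-7
MOV R7, 34 → R7=34
MOV R5, 11 → R5=11
STORE R2, [40] → M[40]=-7
SUB R7, 14 → R7=34-14=20
NEG R4 → R4=-(20)=-20
XOR R5, R0 → R5=11^(-9)=-4
LOAD R4, [20] → R4=M[20]=30
SHL R7, 3 → R7=20<<3=160
AND R4, R2 → R4=30&(-7)=24
halt.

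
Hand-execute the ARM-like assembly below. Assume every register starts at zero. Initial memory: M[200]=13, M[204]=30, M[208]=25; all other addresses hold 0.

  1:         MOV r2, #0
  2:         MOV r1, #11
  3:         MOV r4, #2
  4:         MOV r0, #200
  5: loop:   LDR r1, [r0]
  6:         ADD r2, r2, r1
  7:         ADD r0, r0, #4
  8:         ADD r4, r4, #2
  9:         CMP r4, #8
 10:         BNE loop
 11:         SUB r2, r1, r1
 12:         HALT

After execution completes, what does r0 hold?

after MOV r2, #0: r2=0
after MOV r1, #11: r1=11
after MOV r4, #2: r4=2
after MOV r0, #200: r0=200
after LDR r1, [r0]: r1=M[200]=13
after ADD r2, r2, r1: r2=0+13=13
after ADD r0, r0, #4: r0=200+4=204
after ADD r4, r4, #2: r4=2+2=4
CMP r4, #8  (cmp 4,8)
BNE loop: taken
after LDR r1, [r0]: r1=M[204]=30
after ADD r2, r2, r1: r2=13+30=43
after ADD r0, r0, #4: r0=204+4=208
after ADD r4, r4, #2: r4=4+2=6
CMP r4, #8  (cmp 6,8)
BNE loop: taken
after LDR r1, [r0]: r1=M[208]=25
after ADD r2, r2, r1: r2=43+25=68
after ADD r0, r0, #4: r0=208+4=212
after ADD r4, r4, #2: r4=6+2=8
CMP r4, #8  (cmp 8,8)
BNE loop: not taken
after SUB r2, r1, r1: r2=25-25=0
halt.

212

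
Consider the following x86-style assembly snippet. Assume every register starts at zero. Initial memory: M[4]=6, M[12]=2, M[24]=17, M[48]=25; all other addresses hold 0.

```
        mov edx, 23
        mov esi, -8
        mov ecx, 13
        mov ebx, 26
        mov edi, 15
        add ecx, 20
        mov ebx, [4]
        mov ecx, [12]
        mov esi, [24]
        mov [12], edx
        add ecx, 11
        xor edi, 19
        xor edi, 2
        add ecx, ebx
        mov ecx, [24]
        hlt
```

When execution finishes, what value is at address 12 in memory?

23

after mov edx, 23: edx=23
after mov esi, -8: esi=-8
after mov ecx, 13: ecx=13
after mov ebx, 26: ebx=26
after mov edi, 15: edi=15
after add ecx, 20: ecx=13+20=33
after mov ebx, [4]: ebx=M[4]=6
after mov ecx, [12]: ecx=M[12]=2
after mov esi, [24]: esi=M[24]=17
mov [12], edx → M[12]=23
after add ecx, 11: ecx=2+11=13
after xor edi, 19: edi=15^19=28
after xor edi, 2: edi=28^2=30
after add ecx, ebx: ecx=13+6=19
after mov ecx, [24]: ecx=M[24]=17
halt.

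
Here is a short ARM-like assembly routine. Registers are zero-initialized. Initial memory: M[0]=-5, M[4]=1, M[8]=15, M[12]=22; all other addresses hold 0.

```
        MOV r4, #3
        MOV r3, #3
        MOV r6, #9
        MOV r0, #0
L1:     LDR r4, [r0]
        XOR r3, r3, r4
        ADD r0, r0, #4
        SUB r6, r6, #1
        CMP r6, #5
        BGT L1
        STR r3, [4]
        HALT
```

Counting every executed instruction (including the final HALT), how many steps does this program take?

after MOV r4, #3: r4=3
after MOV r3, #3: r3=3
after MOV r6, #9: r6=9
after MOV r0, #0: r0=0
after LDR r4, [r0]: r4=M[0]=-5
after XOR r3, r3, r4: r3=3^(-5)=-8
after ADD r0, r0, #4: r0=0+4=4
after SUB r6, r6, #1: r6=9-1=8
CMP r6, #5  (cmp 8,5)
BGT L1: taken
after LDR r4, [r0]: r4=M[4]=1
after XOR r3, r3, r4: r3=(-8)^1=-7
after ADD r0, r0, #4: r0=4+4=8
after SUB r6, r6, #1: r6=8-1=7
CMP r6, #5  (cmp 7,5)
BGT L1: taken
after LDR r4, [r0]: r4=M[8]=15
after XOR r3, r3, r4: r3=(-7)^15=-10
after ADD r0, r0, #4: r0=8+4=12
after SUB r6, r6, #1: r6=7-1=6
CMP r6, #5  (cmp 6,5)
BGT L1: taken
after LDR r4, [r0]: r4=M[12]=22
after XOR r3, r3, r4: r3=(-10)^22=-32
after ADD r0, r0, #4: r0=12+4=16
after SUB r6, r6, #1: r6=6-1=5
CMP r6, #5  (cmp 5,5)
BGT L1: not taken
STR r3, [4] → M[4]=-32
halt.
Total executed instructions: 30.

30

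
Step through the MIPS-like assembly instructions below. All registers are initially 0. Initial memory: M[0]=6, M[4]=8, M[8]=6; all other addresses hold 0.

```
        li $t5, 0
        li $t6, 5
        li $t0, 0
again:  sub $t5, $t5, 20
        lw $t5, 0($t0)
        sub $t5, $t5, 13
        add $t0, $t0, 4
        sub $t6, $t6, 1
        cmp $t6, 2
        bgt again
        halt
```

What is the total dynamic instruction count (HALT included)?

25

$t5=0
$t6=5
$t0=0
$t5=0-20=-20
$t5=M[0]=6
$t5=6-13=-7
$t0=0+4=4
$t6=5-1=4
cmp $t6, 2  (cmp 4,2)
bgt again: taken
$t5=(-7)-20=-27
$t5=M[4]=8
$t5=8-13=-5
$t0=4+4=8
$t6=4-1=3
cmp $t6, 2  (cmp 3,2)
bgt again: taken
$t5=(-5)-20=-25
$t5=M[8]=6
$t5=6-13=-7
$t0=8+4=12
$t6=3-1=2
cmp $t6, 2  (cmp 2,2)
bgt again: not taken
halt.
Total executed instructions: 25.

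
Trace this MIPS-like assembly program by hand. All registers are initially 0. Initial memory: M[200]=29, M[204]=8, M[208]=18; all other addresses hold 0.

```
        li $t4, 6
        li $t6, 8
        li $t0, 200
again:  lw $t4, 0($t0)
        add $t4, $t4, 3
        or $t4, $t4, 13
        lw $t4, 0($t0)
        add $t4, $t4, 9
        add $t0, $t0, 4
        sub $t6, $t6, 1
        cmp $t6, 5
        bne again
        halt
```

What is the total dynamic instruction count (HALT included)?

after li $t4, 6: $t4=6
after li $t6, 8: $t6=8
after li $t0, 200: $t0=200
after lw $t4, 0($t0): $t4=M[200]=29
after add $t4, $t4, 3: $t4=29+3=32
after or $t4, $t4, 13: $t4=32|13=45
after lw $t4, 0($t0): $t4=M[200]=29
after add $t4, $t4, 9: $t4=29+9=38
after add $t0, $t0, 4: $t0=200+4=204
after sub $t6, $t6, 1: $t6=8-1=7
cmp $t6, 5  (cmp 7,5)
bne again: taken
after lw $t4, 0($t0): $t4=M[204]=8
after add $t4, $t4, 3: $t4=8+3=11
after or $t4, $t4, 13: $t4=11|13=15
after lw $t4, 0($t0): $t4=M[204]=8
after add $t4, $t4, 9: $t4=8+9=17
after add $t0, $t0, 4: $t0=204+4=208
after sub $t6, $t6, 1: $t6=7-1=6
cmp $t6, 5  (cmp 6,5)
bne again: taken
after lw $t4, 0($t0): $t4=M[208]=18
after add $t4, $t4, 3: $t4=18+3=21
after or $t4, $t4, 13: $t4=21|13=29
after lw $t4, 0($t0): $t4=M[208]=18
after add $t4, $t4, 9: $t4=18+9=27
after add $t0, $t0, 4: $t0=208+4=212
after sub $t6, $t6, 1: $t6=6-1=5
cmp $t6, 5  (cmp 5,5)
bne again: not taken
halt.
Total executed instructions: 31.

31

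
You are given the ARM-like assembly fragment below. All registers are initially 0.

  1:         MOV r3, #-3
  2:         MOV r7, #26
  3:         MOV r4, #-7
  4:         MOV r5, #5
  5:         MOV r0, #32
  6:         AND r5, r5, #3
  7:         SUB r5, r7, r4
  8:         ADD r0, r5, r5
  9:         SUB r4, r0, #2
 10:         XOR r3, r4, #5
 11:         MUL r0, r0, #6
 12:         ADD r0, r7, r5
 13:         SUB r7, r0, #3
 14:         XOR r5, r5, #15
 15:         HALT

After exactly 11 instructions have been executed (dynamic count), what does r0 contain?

after MOV r3, #-3: r3=-3
after MOV r7, #26: r7=26
after MOV r4, #-7: r4=-7
after MOV r5, #5: r5=5
after MOV r0, #32: r0=32
after AND r5, r5, #3: r5=5&3=1
after SUB r5, r7, r4: r5=26-(-7)=33
after ADD r0, r5, r5: r0=33+33=66
after SUB r4, r0, #2: r4=66-2=64
after XOR r3, r4, #5: r3=64^5=69
after MUL r0, r0, #6: r0=66*6=396
After step 11: r0 = 396.

396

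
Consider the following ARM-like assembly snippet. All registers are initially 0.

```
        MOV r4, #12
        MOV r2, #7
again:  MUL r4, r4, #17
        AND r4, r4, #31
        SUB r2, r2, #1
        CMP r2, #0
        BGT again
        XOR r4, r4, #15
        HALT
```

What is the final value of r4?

MOV r4, #12 → r4=12
MOV r2, #7 → r2=7
MUL r4, r4, #17 → r4=12*17=204
AND r4, r4, #31 → r4=204&31=12
SUB r2, r2, #1 → r2=7-1=6
CMP r2, #0  (cmp 6,0)
BGT again: taken
MUL r4, r4, #17 → r4=12*17=204
AND r4, r4, #31 → r4=204&31=12
SUB r2, r2, #1 → r2=6-1=5
CMP r2, #0  (cmp 5,0)
BGT again: taken
MUL r4, r4, #17 → r4=12*17=204
AND r4, r4, #31 → r4=204&31=12
SUB r2, r2, #1 → r2=5-1=4
CMP r2, #0  (cmp 4,0)
BGT again: taken
MUL r4, r4, #17 → r4=12*17=204
AND r4, r4, #31 → r4=204&31=12
SUB r2, r2, #1 → r2=4-1=3
CMP r2, #0  (cmp 3,0)
BGT again: taken
MUL r4, r4, #17 → r4=12*17=204
AND r4, r4, #31 → r4=204&31=12
SUB r2, r2, #1 → r2=3-1=2
CMP r2, #0  (cmp 2,0)
BGT again: taken
MUL r4, r4, #17 → r4=12*17=204
AND r4, r4, #31 → r4=204&31=12
SUB r2, r2, #1 → r2=2-1=1
CMP r2, #0  (cmp 1,0)
BGT again: taken
MUL r4, r4, #17 → r4=12*17=204
AND r4, r4, #31 → r4=204&31=12
SUB r2, r2, #1 → r2=1-1=0
CMP r2, #0  (cmp 0,0)
BGT again: not taken
XOR r4, r4, #15 → r4=12^15=3
halt.

3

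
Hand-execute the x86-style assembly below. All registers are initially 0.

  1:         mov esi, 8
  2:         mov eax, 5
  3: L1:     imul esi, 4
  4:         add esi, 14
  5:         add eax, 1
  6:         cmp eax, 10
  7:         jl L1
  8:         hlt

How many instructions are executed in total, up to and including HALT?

28

mov esi, 8 → esi=8
mov eax, 5 → eax=5
imul esi, 4 → esi=8*4=32
add esi, 14 → esi=32+14=46
add eax, 1 → eax=5+1=6
cmp eax, 10  (cmp 6,10)
jl L1: taken
imul esi, 4 → esi=46*4=184
add esi, 14 → esi=184+14=198
add eax, 1 → eax=6+1=7
cmp eax, 10  (cmp 7,10)
jl L1: taken
imul esi, 4 → esi=198*4=792
add esi, 14 → esi=792+14=806
add eax, 1 → eax=7+1=8
cmp eax, 10  (cmp 8,10)
jl L1: taken
imul esi, 4 → esi=806*4=3224
add esi, 14 → esi=3224+14=3238
add eax, 1 → eax=8+1=9
cmp eax, 10  (cmp 9,10)
jl L1: taken
imul esi, 4 → esi=3238*4=12952
add esi, 14 → esi=12952+14=12966
add eax, 1 → eax=9+1=10
cmp eax, 10  (cmp 10,10)
jl L1: not taken
halt.
Total executed instructions: 28.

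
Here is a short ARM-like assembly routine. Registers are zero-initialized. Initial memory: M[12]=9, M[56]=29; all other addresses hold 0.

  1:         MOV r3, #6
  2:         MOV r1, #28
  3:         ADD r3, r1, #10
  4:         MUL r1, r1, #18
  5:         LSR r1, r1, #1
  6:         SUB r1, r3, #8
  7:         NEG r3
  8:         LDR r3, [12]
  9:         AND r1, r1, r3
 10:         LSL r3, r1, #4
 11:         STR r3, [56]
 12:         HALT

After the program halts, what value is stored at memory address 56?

128

after MOV r3, #6: r3=6
after MOV r1, #28: r1=28
after ADD r3, r1, #10: r3=28+10=38
after MUL r1, r1, #18: r1=28*18=504
after LSR r1, r1, #1: r1=504>>1=252
after SUB r1, r3, #8: r1=38-8=30
after NEG r3: r3=-(38)=-38
after LDR r3, [12]: r3=M[12]=9
after AND r1, r1, r3: r1=30&9=8
after LSL r3, r1, #4: r3=8<<4=128
STR r3, [56] → M[56]=128
halt.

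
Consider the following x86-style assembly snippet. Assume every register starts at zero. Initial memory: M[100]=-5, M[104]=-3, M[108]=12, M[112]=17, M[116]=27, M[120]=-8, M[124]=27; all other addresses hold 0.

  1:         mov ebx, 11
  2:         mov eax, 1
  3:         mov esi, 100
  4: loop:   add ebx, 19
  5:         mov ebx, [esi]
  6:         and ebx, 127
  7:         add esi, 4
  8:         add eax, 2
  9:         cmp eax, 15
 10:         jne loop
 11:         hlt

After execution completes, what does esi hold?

after mov ebx, 11: ebx=11
after mov eax, 1: eax=1
after mov esi, 100: esi=100
after add ebx, 19: ebx=11+19=30
after mov ebx, [esi]: ebx=M[100]=-5
after and ebx, 127: ebx=(-5)&127=123
after add esi, 4: esi=100+4=104
after add eax, 2: eax=1+2=3
cmp eax, 15  (cmp 3,15)
jne loop: taken
after add ebx, 19: ebx=123+19=142
after mov ebx, [esi]: ebx=M[104]=-3
after and ebx, 127: ebx=(-3)&127=125
after add esi, 4: esi=104+4=108
after add eax, 2: eax=3+2=5
cmp eax, 15  (cmp 5,15)
jne loop: taken
after add ebx, 19: ebx=125+19=144
after mov ebx, [esi]: ebx=M[108]=12
after and ebx, 127: ebx=12&127=12
after add esi, 4: esi=108+4=112
after add eax, 2: eax=5+2=7
cmp eax, 15  (cmp 7,15)
jne loop: taken
after add ebx, 19: ebx=12+19=31
after mov ebx, [esi]: ebx=M[112]=17
after and ebx, 127: ebx=17&127=17
after add esi, 4: esi=112+4=116
after add eax, 2: eax=7+2=9
cmp eax, 15  (cmp 9,15)
jne loop: taken
after add ebx, 19: ebx=17+19=36
after mov ebx, [esi]: ebx=M[116]=27
after and ebx, 127: ebx=27&127=27
after add esi, 4: esi=116+4=120
after add eax, 2: eax=9+2=11
cmp eax, 15  (cmp 11,15)
jne loop: taken
after add ebx, 19: ebx=27+19=46
after mov ebx, [esi]: ebx=M[120]=-8
after and ebx, 127: ebx=(-8)&127=120
after add esi, 4: esi=120+4=124
after add eax, 2: eax=11+2=13
cmp eax, 15  (cmp 13,15)
jne loop: taken
after add ebx, 19: ebx=120+19=139
after mov ebx, [esi]: ebx=M[124]=27
after and ebx, 127: ebx=27&127=27
after add esi, 4: esi=124+4=128
after add eax, 2: eax=13+2=15
cmp eax, 15  (cmp 15,15)
jne loop: not taken
halt.

128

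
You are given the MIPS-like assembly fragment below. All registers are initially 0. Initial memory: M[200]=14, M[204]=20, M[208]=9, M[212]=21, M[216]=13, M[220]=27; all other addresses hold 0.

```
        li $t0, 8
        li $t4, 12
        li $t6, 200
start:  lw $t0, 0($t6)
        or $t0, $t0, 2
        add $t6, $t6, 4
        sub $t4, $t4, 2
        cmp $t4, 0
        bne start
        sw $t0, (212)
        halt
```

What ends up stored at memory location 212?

27

after li $t0, 8: $t0=8
after li $t4, 12: $t4=12
after li $t6, 200: $t6=200
after lw $t0, 0($t6): $t0=M[200]=14
after or $t0, $t0, 2: $t0=14|2=14
after add $t6, $t6, 4: $t6=200+4=204
after sub $t4, $t4, 2: $t4=12-2=10
cmp $t4, 0  (cmp 10,0)
bne start: taken
after lw $t0, 0($t6): $t0=M[204]=20
after or $t0, $t0, 2: $t0=20|2=22
after add $t6, $t6, 4: $t6=204+4=208
after sub $t4, $t4, 2: $t4=10-2=8
cmp $t4, 0  (cmp 8,0)
bne start: taken
after lw $t0, 0($t6): $t0=M[208]=9
after or $t0, $t0, 2: $t0=9|2=11
after add $t6, $t6, 4: $t6=208+4=212
after sub $t4, $t4, 2: $t4=8-2=6
cmp $t4, 0  (cmp 6,0)
bne start: taken
after lw $t0, 0($t6): $t0=M[212]=21
after or $t0, $t0, 2: $t0=21|2=23
after add $t6, $t6, 4: $t6=212+4=216
after sub $t4, $t4, 2: $t4=6-2=4
cmp $t4, 0  (cmp 4,0)
bne start: taken
after lw $t0, 0($t6): $t0=M[216]=13
after or $t0, $t0, 2: $t0=13|2=15
after add $t6, $t6, 4: $t6=216+4=220
after sub $t4, $t4, 2: $t4=4-2=2
cmp $t4, 0  (cmp 2,0)
bne start: taken
after lw $t0, 0($t6): $t0=M[220]=27
after or $t0, $t0, 2: $t0=27|2=27
after add $t6, $t6, 4: $t6=220+4=224
after sub $t4, $t4, 2: $t4=2-2=0
cmp $t4, 0  (cmp 0,0)
bne start: not taken
sw $t0, (212) → M[212]=27
halt.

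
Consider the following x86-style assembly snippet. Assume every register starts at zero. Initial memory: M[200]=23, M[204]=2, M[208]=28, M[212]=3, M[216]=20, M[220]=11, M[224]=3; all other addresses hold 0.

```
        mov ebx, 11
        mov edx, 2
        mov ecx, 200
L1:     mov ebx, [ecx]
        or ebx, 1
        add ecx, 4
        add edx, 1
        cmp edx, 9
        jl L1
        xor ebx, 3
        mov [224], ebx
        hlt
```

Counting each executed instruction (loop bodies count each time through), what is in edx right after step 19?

after mov ebx, 11: ebx=11
after mov edx, 2: edx=2
after mov ecx, 200: ecx=200
after mov ebx, [ecx]: ebx=M[200]=23
after or ebx, 1: ebx=23|1=23
after add ecx, 4: ecx=200+4=204
after add edx, 1: edx=2+1=3
cmp edx, 9  (cmp 3,9)
jl L1: taken
after mov ebx, [ecx]: ebx=M[204]=2
after or ebx, 1: ebx=2|1=3
after add ecx, 4: ecx=204+4=208
after add edx, 1: edx=3+1=4
cmp edx, 9  (cmp 4,9)
jl L1: taken
after mov ebx, [ecx]: ebx=M[208]=28
after or ebx, 1: ebx=28|1=29
after add ecx, 4: ecx=208+4=212
after add edx, 1: edx=4+1=5
After step 19: edx = 5.

5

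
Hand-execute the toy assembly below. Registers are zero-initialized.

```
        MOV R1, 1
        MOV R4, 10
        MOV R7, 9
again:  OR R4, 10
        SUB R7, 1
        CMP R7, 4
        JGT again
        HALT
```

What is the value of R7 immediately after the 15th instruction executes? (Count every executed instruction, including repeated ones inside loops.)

MOV R1, 1 → R1=1
MOV R4, 10 → R4=10
MOV R7, 9 → R7=9
OR R4, 10 → R4=10|10=10
SUB R7, 1 → R7=9-1=8
CMP R7, 4  (cmp 8,4)
JGT again: taken
OR R4, 10 → R4=10|10=10
SUB R7, 1 → R7=8-1=7
CMP R7, 4  (cmp 7,4)
JGT again: taken
OR R4, 10 → R4=10|10=10
SUB R7, 1 → R7=7-1=6
CMP R7, 4  (cmp 6,4)
JGT again: taken
After step 15: R7 = 6.

6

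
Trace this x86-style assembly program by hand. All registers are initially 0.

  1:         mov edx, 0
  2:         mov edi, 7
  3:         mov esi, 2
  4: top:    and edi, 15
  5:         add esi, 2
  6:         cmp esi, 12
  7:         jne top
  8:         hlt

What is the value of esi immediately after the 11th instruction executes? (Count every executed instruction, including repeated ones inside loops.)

edx=0
edi=7
esi=2
edi=7&15=7
esi=2+2=4
cmp esi, 12  (cmp 4,12)
jne top: taken
edi=7&15=7
esi=4+2=6
cmp esi, 12  (cmp 6,12)
jne top: taken
After step 11: esi = 6.

6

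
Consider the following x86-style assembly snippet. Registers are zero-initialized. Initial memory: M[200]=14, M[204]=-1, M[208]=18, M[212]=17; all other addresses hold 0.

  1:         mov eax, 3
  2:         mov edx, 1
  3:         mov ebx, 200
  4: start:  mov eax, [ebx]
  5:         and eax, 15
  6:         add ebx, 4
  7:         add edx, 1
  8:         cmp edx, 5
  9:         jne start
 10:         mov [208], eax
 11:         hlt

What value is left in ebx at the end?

after mov eax, 3: eax=3
after mov edx, 1: edx=1
after mov ebx, 200: ebx=200
after mov eax, [ebx]: eax=M[200]=14
after and eax, 15: eax=14&15=14
after add ebx, 4: ebx=200+4=204
after add edx, 1: edx=1+1=2
cmp edx, 5  (cmp 2,5)
jne start: taken
after mov eax, [ebx]: eax=M[204]=-1
after and eax, 15: eax=(-1)&15=15
after add ebx, 4: ebx=204+4=208
after add edx, 1: edx=2+1=3
cmp edx, 5  (cmp 3,5)
jne start: taken
after mov eax, [ebx]: eax=M[208]=18
after and eax, 15: eax=18&15=2
after add ebx, 4: ebx=208+4=212
after add edx, 1: edx=3+1=4
cmp edx, 5  (cmp 4,5)
jne start: taken
after mov eax, [ebx]: eax=M[212]=17
after and eax, 15: eax=17&15=1
after add ebx, 4: ebx=212+4=216
after add edx, 1: edx=4+1=5
cmp edx, 5  (cmp 5,5)
jne start: not taken
mov [208], eax → M[208]=1
halt.

216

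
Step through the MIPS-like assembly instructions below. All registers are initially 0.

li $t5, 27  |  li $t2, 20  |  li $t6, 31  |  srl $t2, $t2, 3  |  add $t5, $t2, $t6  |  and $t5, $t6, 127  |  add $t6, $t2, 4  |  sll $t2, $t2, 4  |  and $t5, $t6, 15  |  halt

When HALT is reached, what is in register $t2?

li $t5, 27 → $t5=27
li $t2, 20 → $t2=20
li $t6, 31 → $t6=31
srl $t2, $t2, 3 → $t2=20>>3=2
add $t5, $t2, $t6 → $t5=2+31=33
and $t5, $t6, 127 → $t5=31&127=31
add $t6, $t2, 4 → $t6=2+4=6
sll $t2, $t2, 4 → $t2=2<<4=32
and $t5, $t6, 15 → $t5=6&15=6
halt.

32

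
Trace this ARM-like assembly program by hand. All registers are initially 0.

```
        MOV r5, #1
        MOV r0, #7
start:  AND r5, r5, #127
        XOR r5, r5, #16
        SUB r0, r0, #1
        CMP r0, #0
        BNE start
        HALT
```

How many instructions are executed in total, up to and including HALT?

r5=1
r0=7
r5=1&127=1
r5=1^16=17
r0=7-1=6
CMP r0, #0  (cmp 6,0)
BNE start: taken
r5=17&127=17
r5=17^16=1
r0=6-1=5
CMP r0, #0  (cmp 5,0)
BNE start: taken
r5=1&127=1
r5=1^16=17
r0=5-1=4
CMP r0, #0  (cmp 4,0)
BNE start: taken
r5=17&127=17
r5=17^16=1
r0=4-1=3
CMP r0, #0  (cmp 3,0)
BNE start: taken
r5=1&127=1
r5=1^16=17
r0=3-1=2
CMP r0, #0  (cmp 2,0)
BNE start: taken
r5=17&127=17
r5=17^16=1
r0=2-1=1
CMP r0, #0  (cmp 1,0)
BNE start: taken
r5=1&127=1
r5=1^16=17
r0=1-1=0
CMP r0, #0  (cmp 0,0)
BNE start: not taken
halt.
Total executed instructions: 38.

38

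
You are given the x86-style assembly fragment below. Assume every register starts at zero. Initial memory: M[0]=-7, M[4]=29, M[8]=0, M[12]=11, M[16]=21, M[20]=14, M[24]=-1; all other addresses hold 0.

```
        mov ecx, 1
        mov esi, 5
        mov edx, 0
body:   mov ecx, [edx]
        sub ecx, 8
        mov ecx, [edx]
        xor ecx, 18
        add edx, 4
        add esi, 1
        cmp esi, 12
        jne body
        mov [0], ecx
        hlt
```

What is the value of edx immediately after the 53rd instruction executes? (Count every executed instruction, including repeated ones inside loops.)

ecx=1
esi=5
edx=0
ecx=M[0]=-7
ecx=(-7)-8=-15
ecx=M[0]=-7
ecx=(-7)^18=-21
edx=0+4=4
esi=5+1=6
cmp esi, 12  (cmp 6,12)
jne body: taken
ecx=M[4]=29
ecx=29-8=21
ecx=M[4]=29
ecx=29^18=15
edx=4+4=8
esi=6+1=7
cmp esi, 12  (cmp 7,12)
jne body: taken
ecx=M[8]=0
ecx=0-8=-8
ecx=M[8]=0
ecx=0^18=18
edx=8+4=12
esi=7+1=8
cmp esi, 12  (cmp 8,12)
jne body: taken
ecx=M[12]=11
ecx=11-8=3
ecx=M[12]=11
ecx=11^18=25
edx=12+4=16
esi=8+1=9
cmp esi, 12  (cmp 9,12)
jne body: taken
ecx=M[16]=21
ecx=21-8=13
ecx=M[16]=21
ecx=21^18=7
edx=16+4=20
esi=9+1=10
cmp esi, 12  (cmp 10,12)
jne body: taken
ecx=M[20]=14
ecx=14-8=6
ecx=M[20]=14
ecx=14^18=28
edx=20+4=24
esi=10+1=11
cmp esi, 12  (cmp 11,12)
jne body: taken
ecx=M[24]=-1
ecx=(-1)-8=-9
After step 53: edx = 24.

24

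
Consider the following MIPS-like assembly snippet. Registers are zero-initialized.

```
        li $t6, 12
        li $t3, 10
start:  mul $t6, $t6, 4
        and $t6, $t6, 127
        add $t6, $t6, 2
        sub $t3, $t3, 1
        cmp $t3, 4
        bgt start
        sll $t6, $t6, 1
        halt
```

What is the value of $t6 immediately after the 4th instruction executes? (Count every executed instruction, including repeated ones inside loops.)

48

$t6=12
$t3=10
$t6=12*4=48
$t6=48&127=48
After step 4: $t6 = 48.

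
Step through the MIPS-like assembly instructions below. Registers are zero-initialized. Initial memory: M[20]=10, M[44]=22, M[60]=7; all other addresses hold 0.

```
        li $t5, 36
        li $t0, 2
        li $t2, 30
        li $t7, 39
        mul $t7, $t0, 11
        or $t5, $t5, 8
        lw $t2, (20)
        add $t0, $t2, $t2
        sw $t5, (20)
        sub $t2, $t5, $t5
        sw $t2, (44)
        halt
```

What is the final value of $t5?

li $t5, 36 → $t5=36
li $t0, 2 → $t0=2
li $t2, 30 → $t2=30
li $t7, 39 → $t7=39
mul $t7, $t0, 11 → $t7=2*11=22
or $t5, $t5, 8 → $t5=36|8=44
lw $t2, (20) → $t2=M[20]=10
add $t0, $t2, $t2 → $t0=10+10=20
sw $t5, (20) → M[20]=44
sub $t2, $t5, $t5 → $t2=44-44=0
sw $t2, (44) → M[44]=0
halt.

44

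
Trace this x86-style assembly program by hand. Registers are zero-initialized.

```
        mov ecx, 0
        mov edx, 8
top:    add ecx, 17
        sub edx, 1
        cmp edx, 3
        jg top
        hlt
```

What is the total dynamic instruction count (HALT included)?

mov ecx, 0 → ecx=0
mov edx, 8 → edx=8
add ecx, 17 → ecx=0+17=17
sub edx, 1 → edx=8-1=7
cmp edx, 3  (cmp 7,3)
jg top: taken
add ecx, 17 → ecx=17+17=34
sub edx, 1 → edx=7-1=6
cmp edx, 3  (cmp 6,3)
jg top: taken
add ecx, 17 → ecx=34+17=51
sub edx, 1 → edx=6-1=5
cmp edx, 3  (cmp 5,3)
jg top: taken
add ecx, 17 → ecx=51+17=68
sub edx, 1 → edx=5-1=4
cmp edx, 3  (cmp 4,3)
jg top: taken
add ecx, 17 → ecx=68+17=85
sub edx, 1 → edx=4-1=3
cmp edx, 3  (cmp 3,3)
jg top: not taken
halt.
Total executed instructions: 23.

23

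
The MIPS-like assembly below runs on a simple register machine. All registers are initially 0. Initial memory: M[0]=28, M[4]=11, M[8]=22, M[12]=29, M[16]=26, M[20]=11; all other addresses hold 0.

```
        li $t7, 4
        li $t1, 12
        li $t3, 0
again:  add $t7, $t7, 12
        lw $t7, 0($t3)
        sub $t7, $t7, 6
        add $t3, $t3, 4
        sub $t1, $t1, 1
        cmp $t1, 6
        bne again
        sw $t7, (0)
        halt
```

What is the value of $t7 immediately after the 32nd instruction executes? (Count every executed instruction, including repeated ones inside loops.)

li $t7, 4 → $t7=4
li $t1, 12 → $t1=12
li $t3, 0 → $t3=0
add $t7, $t7, 12 → $t7=4+12=16
lw $t7, 0($t3) → $t7=M[0]=28
sub $t7, $t7, 6 → $t7=28-6=22
add $t3, $t3, 4 → $t3=0+4=4
sub $t1, $t1, 1 → $t1=12-1=11
cmp $t1, 6  (cmp 11,6)
bne again: taken
add $t7, $t7, 12 → $t7=22+12=34
lw $t7, 0($t3) → $t7=M[4]=11
sub $t7, $t7, 6 → $t7=11-6=5
add $t3, $t3, 4 → $t3=4+4=8
sub $t1, $t1, 1 → $t1=11-1=10
cmp $t1, 6  (cmp 10,6)
bne again: taken
add $t7, $t7, 12 → $t7=5+12=17
lw $t7, 0($t3) → $t7=M[8]=22
sub $t7, $t7, 6 → $t7=22-6=16
add $t3, $t3, 4 → $t3=8+4=12
sub $t1, $t1, 1 → $t1=10-1=9
cmp $t1, 6  (cmp 9,6)
bne again: taken
add $t7, $t7, 12 → $t7=16+12=28
lw $t7, 0($t3) → $t7=M[12]=29
sub $t7, $t7, 6 → $t7=29-6=23
add $t3, $t3, 4 → $t3=12+4=16
sub $t1, $t1, 1 → $t1=9-1=8
cmp $t1, 6  (cmp 8,6)
bne again: taken
add $t7, $t7, 12 → $t7=23+12=35
After step 32: $t7 = 35.

35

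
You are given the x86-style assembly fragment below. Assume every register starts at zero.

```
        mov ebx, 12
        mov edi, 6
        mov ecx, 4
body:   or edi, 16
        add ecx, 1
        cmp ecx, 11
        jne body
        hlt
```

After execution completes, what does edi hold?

22

mov ebx, 12 → ebx=12
mov edi, 6 → edi=6
mov ecx, 4 → ecx=4
or edi, 16 → edi=6|16=22
add ecx, 1 → ecx=4+1=5
cmp ecx, 11  (cmp 5,11)
jne body: taken
or edi, 16 → edi=22|16=22
add ecx, 1 → ecx=5+1=6
cmp ecx, 11  (cmp 6,11)
jne body: taken
or edi, 16 → edi=22|16=22
add ecx, 1 → ecx=6+1=7
cmp ecx, 11  (cmp 7,11)
jne body: taken
or edi, 16 → edi=22|16=22
add ecx, 1 → ecx=7+1=8
cmp ecx, 11  (cmp 8,11)
jne body: taken
or edi, 16 → edi=22|16=22
add ecx, 1 → ecx=8+1=9
cmp ecx, 11  (cmp 9,11)
jne body: taken
or edi, 16 → edi=22|16=22
add ecx, 1 → ecx=9+1=10
cmp ecx, 11  (cmp 10,11)
jne body: taken
or edi, 16 → edi=22|16=22
add ecx, 1 → ecx=10+1=11
cmp ecx, 11  (cmp 11,11)
jne body: not taken
halt.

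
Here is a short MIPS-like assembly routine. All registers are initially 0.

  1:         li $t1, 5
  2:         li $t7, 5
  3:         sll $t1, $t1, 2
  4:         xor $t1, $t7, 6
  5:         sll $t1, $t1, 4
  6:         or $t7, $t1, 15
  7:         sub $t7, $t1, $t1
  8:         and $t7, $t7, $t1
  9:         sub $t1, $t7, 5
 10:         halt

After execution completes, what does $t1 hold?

li $t1, 5 → $t1=5
li $t7, 5 → $t7=5
sll $t1, $t1, 2 → $t1=5<<2=20
xor $t1, $t7, 6 → $t1=5^6=3
sll $t1, $t1, 4 → $t1=3<<4=48
or $t7, $t1, 15 → $t7=48|15=63
sub $t7, $t1, $t1 → $t7=48-48=0
and $t7, $t7, $t1 → $t7=0&48=0
sub $t1, $t7, 5 → $t1=0-5=-5
halt.

-5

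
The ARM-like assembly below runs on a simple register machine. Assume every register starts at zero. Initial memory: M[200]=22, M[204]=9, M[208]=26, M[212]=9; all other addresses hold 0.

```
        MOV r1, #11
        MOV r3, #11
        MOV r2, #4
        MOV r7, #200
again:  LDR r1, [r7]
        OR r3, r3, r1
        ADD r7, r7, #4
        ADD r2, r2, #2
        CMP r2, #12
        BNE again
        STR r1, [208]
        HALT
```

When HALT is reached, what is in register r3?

31

r1=11
r3=11
r2=4
r7=200
r1=M[200]=22
r3=11|22=31
r7=200+4=204
r2=4+2=6
CMP r2, #12  (cmp 6,12)
BNE again: taken
r1=M[204]=9
r3=31|9=31
r7=204+4=208
r2=6+2=8
CMP r2, #12  (cmp 8,12)
BNE again: taken
r1=M[208]=26
r3=31|26=31
r7=208+4=212
r2=8+2=10
CMP r2, #12  (cmp 10,12)
BNE again: taken
r1=M[212]=9
r3=31|9=31
r7=212+4=216
r2=10+2=12
CMP r2, #12  (cmp 12,12)
BNE again: not taken
STR r1, [208] → M[208]=9
halt.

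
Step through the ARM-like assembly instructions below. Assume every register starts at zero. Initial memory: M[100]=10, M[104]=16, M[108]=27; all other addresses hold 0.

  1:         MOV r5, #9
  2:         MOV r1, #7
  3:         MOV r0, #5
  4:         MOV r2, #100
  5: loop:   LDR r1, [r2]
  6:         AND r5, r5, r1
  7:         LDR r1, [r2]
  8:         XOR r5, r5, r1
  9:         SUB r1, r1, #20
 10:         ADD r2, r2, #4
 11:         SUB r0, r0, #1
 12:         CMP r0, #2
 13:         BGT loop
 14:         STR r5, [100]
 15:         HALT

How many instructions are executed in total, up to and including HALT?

33

MOV r5, #9 → r5=9
MOV r1, #7 → r1=7
MOV r0, #5 → r0=5
MOV r2, #100 → r2=100
LDR r1, [r2] → r1=M[100]=10
AND r5, r5, r1 → r5=9&10=8
LDR r1, [r2] → r1=M[100]=10
XOR r5, r5, r1 → r5=8^10=2
SUB r1, r1, #20 → r1=10-20=-10
ADD r2, r2, #4 → r2=100+4=104
SUB r0, r0, #1 → r0=5-1=4
CMP r0, #2  (cmp 4,2)
BGT loop: taken
LDR r1, [r2] → r1=M[104]=16
AND r5, r5, r1 → r5=2&16=0
LDR r1, [r2] → r1=M[104]=16
XOR r5, r5, r1 → r5=0^16=16
SUB r1, r1, #20 → r1=16-20=-4
ADD r2, r2, #4 → r2=104+4=108
SUB r0, r0, #1 → r0=4-1=3
CMP r0, #2  (cmp 3,2)
BGT loop: taken
LDR r1, [r2] → r1=M[108]=27
AND r5, r5, r1 → r5=16&27=16
LDR r1, [r2] → r1=M[108]=27
XOR r5, r5, r1 → r5=16^27=11
SUB r1, r1, #20 → r1=27-20=7
ADD r2, r2, #4 → r2=108+4=112
SUB r0, r0, #1 → r0=3-1=2
CMP r0, #2  (cmp 2,2)
BGT loop: not taken
STR r5, [100] → M[100]=11
halt.
Total executed instructions: 33.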